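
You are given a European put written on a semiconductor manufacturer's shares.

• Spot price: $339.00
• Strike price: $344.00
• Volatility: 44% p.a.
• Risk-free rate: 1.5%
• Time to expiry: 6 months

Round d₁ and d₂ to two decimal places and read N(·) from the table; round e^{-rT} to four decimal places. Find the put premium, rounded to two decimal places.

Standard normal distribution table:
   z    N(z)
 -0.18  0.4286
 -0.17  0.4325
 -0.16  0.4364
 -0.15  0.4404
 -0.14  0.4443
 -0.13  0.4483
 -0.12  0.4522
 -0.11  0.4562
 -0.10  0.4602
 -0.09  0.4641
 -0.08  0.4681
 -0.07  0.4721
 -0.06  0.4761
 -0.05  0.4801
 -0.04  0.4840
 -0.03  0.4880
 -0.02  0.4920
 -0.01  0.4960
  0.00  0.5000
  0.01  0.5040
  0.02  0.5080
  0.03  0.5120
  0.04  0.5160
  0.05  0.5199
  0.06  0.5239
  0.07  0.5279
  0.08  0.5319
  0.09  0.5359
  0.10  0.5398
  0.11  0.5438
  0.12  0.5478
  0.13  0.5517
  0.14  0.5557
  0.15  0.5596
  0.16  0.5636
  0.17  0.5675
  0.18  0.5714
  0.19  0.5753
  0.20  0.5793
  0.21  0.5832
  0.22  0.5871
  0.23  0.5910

$43.11

σ√T = 0.44·√0.5 = 0.3111
d₁ = [ln(339/344) + (0.015 + ½·0.44²)·0.5] / (σ√T) = (-0.0146 + 0.0559) / 0.3111 = 0.1326 ⇒ 0.13
d₂ = 0.1326 − 0.3111 = -0.1785 ⇒ -0.18
e^(−rT) = e^(−0.015·0.5) = 0.9925
N(−d₂) = N(0.18) = 0.5714;  N(−d₁) = N(-0.13) = 0.4483
P = 344·0.9925·0.5714 − 339·0.4483 = 195.0874 − 151.9737 = 43.1137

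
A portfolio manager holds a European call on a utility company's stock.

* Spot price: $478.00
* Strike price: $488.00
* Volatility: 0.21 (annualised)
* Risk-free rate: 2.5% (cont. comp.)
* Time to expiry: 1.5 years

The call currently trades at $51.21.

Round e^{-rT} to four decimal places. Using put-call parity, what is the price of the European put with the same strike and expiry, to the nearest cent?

$43.25

e^(−rT) = e^(−0.025·1.5) = 0.9632
Put-call parity: C − P = S − K·e^(−rT) = 478 − 488·0.9632 = 478 − 470.0416 = 7.9584
P = C − (C − P) = 51.21 − (7.9584) = 43.2516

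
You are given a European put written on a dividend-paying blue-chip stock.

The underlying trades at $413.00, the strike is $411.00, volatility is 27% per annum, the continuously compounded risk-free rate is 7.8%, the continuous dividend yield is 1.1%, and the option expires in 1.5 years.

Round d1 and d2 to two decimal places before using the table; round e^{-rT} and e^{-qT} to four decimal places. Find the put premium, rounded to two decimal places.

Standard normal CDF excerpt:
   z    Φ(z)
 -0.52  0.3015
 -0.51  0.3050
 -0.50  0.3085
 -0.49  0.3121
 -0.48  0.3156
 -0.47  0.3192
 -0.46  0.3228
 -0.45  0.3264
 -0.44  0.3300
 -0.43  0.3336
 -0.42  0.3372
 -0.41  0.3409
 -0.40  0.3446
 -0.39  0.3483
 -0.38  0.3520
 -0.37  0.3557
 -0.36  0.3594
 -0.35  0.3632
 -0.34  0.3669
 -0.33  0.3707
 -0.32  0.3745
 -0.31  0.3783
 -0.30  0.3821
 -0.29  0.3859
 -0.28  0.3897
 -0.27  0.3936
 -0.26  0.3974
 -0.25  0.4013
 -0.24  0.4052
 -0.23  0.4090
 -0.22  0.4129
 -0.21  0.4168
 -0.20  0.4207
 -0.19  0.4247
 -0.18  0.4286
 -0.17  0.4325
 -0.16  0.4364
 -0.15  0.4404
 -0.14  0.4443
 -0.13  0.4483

$32.82

σ√T = 0.27·√1.5 = 0.3307
d₁ = [ln(413/411) + (0.078 − 0.011 + 0.27²/2)·1.5] / 0.3307 = [0.0049 + 0.1552] / 0.3307 = 0.4839 ≈ 0.48
d₂ = d₁ − σ√T = 0.4839 − 0.3307 = 0.1533 ≈ 0.15
exp(−qT) = exp(−0.011·1.5) = 0.9836;  exp(−rT) = exp(−0.078·1.5) = 0.8896
N(−d₂) = N(-0.15) = 0.4404;  N(−d₁) = N(-0.48) = 0.3156
P = 411·0.8896·0.4404 − 413·0.9836·0.3156 = 161.0215 − 128.2052 = 32.8163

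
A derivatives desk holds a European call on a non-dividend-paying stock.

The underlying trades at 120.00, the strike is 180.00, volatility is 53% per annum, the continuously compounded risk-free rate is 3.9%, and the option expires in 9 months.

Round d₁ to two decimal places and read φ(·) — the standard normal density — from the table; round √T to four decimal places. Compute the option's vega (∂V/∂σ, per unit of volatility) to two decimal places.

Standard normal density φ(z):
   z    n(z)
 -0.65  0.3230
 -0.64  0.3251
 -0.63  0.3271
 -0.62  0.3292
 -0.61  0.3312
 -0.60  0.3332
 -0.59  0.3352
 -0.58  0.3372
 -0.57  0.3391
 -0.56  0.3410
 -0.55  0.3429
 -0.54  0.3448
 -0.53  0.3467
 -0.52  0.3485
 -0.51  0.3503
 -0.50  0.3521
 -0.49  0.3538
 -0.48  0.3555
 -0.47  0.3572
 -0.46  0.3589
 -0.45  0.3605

34.83

T = 0.75;  σ√T = 0.4590
d₁ = [ln(120/180) + (0.039 + 0.53²/2)·0.75] / 0.4590 = [-0.4055 + 0.1346] / 0.4590 = -0.5902 ⇒ -0.59
√T = √0.75 = 0.8660
φ(d₁) = φ(-0.59) = 0.3352
vega = S·φ(d₁)·√T = 120·0.3352·0.8660 = 34.8340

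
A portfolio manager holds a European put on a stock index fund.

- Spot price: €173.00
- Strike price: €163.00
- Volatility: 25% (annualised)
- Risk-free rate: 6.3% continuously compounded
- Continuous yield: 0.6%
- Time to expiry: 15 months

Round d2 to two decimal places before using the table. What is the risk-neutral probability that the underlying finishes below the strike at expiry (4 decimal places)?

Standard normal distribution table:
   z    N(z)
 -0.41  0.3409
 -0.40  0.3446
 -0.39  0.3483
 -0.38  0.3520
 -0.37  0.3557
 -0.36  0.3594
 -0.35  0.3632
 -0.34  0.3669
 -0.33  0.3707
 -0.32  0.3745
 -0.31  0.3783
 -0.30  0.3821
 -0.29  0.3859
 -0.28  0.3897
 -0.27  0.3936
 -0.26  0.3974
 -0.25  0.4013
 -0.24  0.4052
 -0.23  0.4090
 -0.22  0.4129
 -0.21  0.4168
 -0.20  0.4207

T = 1.25;  σ√T = 0.2795
ln(S/K) + (r − q + σ²/2)T = ln(173/163) + (0.063 − 0.006 + 0.25²/2)·1.25 = 0.0595 + 0.1103 = 0.1699
d₁ = 0.1699 / 0.2795 = 0.6077 → 0.61
d₂ = d₁ − σ√T = 0.6077 − 0.2795 = 0.3282 → 0.33
Risk-neutral Pr[S_T < K] = N(−d₂) = N(-0.33) = 0.3707

0.3707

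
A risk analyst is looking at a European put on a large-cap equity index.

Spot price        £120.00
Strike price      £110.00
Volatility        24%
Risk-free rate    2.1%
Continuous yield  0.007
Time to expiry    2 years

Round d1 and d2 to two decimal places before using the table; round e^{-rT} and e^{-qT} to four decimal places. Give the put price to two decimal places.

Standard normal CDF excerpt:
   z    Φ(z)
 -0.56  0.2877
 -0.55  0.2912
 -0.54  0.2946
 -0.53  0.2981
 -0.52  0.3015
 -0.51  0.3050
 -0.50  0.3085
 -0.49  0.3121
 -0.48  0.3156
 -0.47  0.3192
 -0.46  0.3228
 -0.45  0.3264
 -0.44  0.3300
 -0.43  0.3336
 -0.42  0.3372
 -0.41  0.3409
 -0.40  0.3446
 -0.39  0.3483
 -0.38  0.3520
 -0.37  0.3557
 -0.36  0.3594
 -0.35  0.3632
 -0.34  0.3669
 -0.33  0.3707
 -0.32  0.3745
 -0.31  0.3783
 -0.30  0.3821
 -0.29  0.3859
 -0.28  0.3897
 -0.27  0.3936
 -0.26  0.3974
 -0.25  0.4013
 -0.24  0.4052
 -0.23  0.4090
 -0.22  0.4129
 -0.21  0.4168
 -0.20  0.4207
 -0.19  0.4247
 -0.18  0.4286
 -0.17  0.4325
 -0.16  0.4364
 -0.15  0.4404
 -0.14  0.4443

T = 2;  σ√T = 0.3394
d₁ = [ln(120/110) + (0.021 − 0.007 + ½·0.24²)·2] / (σ√T) = (0.0870 + 0.0856) / 0.3394 = 0.5086 → 0.51
d₂ = 0.5086 − 0.3394 = 0.1691 → 0.17
e^(−qT) = e^(−0.007·2) = 0.9861;  e^(−rT) = e^(−0.021·2) = 0.9589
N(−d₂) = N(-0.17) = 0.4325;  N(−d₁) = N(-0.51) = 0.3050
P = 110·0.9589·0.4325 − 120·0.9861·0.3050 = 45.6197 − 36.0913 = 9.5284

£9.53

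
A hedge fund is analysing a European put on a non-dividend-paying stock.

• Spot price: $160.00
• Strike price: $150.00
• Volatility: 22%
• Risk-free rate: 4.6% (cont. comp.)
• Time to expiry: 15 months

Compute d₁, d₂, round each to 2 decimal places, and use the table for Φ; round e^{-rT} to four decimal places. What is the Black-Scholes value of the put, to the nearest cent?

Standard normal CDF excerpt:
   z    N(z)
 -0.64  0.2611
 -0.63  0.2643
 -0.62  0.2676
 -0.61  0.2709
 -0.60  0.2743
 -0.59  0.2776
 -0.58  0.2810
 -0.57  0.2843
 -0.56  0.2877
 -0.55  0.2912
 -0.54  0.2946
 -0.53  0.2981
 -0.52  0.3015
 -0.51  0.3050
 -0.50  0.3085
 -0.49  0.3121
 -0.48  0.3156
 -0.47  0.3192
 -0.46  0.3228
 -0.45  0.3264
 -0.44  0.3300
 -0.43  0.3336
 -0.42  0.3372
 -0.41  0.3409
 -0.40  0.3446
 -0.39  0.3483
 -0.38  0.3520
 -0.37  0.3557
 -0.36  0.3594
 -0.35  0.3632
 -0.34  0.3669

T = 1.25;  σ√T = 0.2460
ln(S/K) + (r + σ²/2)T = ln(160/150) + (0.046 + 0.22²/2)·1.25 = 0.0645 + 0.0877 = 0.1523
d₁ = 0.1523 / 0.2460 = 0.6191 which rounds to 0.62
d₂ = d₁ − σ√T = 0.6191 − 0.2460 = 0.3732 which rounds to 0.37
exp(−rT) = exp(−0.046·1.25) = 0.9441
P = 150·0.9441·N(-0.37) − 160·N(-0.62) = 150·0.9441·0.3557 − 160·0.2676 = 50.3725 − 42.8160 = 7.5565

$7.56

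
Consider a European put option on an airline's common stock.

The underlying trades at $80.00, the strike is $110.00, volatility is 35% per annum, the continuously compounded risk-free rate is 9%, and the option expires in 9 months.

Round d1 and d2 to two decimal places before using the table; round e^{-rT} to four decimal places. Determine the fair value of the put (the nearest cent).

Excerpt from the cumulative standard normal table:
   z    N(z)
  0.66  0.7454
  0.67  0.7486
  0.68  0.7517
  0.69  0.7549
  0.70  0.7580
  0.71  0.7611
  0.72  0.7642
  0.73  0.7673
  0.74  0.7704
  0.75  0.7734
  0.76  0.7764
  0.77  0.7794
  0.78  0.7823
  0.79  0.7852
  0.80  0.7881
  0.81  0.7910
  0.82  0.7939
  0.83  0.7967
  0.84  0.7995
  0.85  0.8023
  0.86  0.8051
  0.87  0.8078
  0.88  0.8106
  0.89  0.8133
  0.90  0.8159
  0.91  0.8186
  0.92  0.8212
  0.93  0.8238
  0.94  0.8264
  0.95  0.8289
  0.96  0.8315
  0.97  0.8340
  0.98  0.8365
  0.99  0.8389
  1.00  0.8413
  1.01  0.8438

T = 0.75;  σ√T = 0.3031
d₁ = [ln(80/110) + (0.09 + 0.35²/2)·0.75] / 0.3031 = [-0.3185 + 0.1134] / 0.3031 = -0.6764 → -0.68
d₂ = d₁ − σ√T = -0.6764 − 0.3031 = -0.9795 → -0.98
e^(−rT) = e^(−0.09·0.75) = 0.9347
N(−d₂) = N(0.98) = 0.8365;  N(−d₁) = N(0.68) = 0.7517
P = 110·0.9347·0.8365 − 80·0.7517 = 86.0064 − 60.1360 = 25.8704

$25.87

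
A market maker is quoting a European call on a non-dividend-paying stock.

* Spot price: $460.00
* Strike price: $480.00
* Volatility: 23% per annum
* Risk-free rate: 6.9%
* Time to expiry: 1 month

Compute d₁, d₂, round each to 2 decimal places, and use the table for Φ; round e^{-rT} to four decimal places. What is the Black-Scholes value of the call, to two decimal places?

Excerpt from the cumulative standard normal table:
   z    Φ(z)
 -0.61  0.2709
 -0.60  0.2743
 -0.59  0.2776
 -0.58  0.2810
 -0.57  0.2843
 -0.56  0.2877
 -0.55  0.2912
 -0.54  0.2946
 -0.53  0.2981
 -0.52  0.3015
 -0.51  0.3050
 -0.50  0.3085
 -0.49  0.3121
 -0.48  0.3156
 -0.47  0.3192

$6.20

σ√T = 0.23·√0.08333 = 0.0664
d₁ = [ln(460/480) + (0.069 + ½·0.23²)·0.08333] / (σ√T) = (-0.0426 + 0.0080) / 0.0664 = -0.5212 ≈ -0.52
d₂ = -0.5212 − 0.0664 = -0.5876 ≈ -0.59
e^(−rT) = e^(−0.069·0.08333) = 0.9943
N(d₁) = N(-0.52) = 0.3015;  N(d₂) = N(-0.59) = 0.2776
C = 460·0.3015 − 480·0.9943·0.2776 = 138.6900 − 132.4885 = 6.2015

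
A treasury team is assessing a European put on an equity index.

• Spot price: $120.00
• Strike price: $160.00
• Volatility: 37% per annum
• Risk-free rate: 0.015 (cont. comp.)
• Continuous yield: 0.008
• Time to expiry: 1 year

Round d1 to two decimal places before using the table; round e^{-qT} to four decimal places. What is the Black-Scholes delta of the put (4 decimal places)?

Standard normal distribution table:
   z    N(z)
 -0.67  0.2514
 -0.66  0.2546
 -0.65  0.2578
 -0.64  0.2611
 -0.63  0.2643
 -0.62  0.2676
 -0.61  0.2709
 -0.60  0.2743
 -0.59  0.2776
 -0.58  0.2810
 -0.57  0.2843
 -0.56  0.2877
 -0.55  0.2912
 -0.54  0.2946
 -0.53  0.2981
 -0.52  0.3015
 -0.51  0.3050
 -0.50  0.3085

σ√T = 0.37 × 1.0000 = 0.3700
d₁ = [ln(120/160) + (0.015 − 0.008 + ½·0.37²)·1] / (σ√T) = (-0.2877 + 0.0754) / 0.3700 = -0.5736 ≈ -0.57
N(d₁) = N(-0.57) = 0.2843
Δ_put = e^(−qT)·(N(d₁) − 1) = 0.9920·(0.2843 − 1) = -0.7100

-0.7100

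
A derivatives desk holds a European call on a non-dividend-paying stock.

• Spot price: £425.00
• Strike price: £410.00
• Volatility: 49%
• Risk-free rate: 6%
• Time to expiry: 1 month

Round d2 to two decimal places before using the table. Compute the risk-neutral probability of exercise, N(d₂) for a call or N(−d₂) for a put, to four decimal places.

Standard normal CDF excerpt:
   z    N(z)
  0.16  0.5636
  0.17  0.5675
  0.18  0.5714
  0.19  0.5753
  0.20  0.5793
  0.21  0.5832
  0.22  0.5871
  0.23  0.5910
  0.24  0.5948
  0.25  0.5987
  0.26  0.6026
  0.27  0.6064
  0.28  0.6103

0.5871

σ√T = 0.49·√0.08333 = 0.1415
d₁ = [ln(425/410) + (0.06 + 0.49²/2)·0.08333] / 0.1415 = [0.0359 + 0.0150] / 0.1415 = 0.3601 ≈ 0.36
d₂ = d₁ − σ√T = 0.3601 − 0.1415 = 0.2186 ≈ 0.22
Pr(exercise) under Q = N(d₂) = 0.5871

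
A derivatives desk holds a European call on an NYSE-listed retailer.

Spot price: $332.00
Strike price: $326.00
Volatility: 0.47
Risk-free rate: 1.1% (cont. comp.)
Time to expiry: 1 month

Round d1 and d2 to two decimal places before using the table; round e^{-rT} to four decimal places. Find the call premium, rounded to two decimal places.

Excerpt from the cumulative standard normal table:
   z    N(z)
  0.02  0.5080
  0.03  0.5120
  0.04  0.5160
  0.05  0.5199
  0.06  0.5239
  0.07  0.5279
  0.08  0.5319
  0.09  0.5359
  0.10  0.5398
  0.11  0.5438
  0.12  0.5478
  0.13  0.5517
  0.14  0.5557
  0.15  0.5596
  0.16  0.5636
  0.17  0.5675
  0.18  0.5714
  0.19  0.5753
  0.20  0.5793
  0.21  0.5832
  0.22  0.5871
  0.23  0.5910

σ√T = 0.47·√0.08333 = 0.1357
d₁ = [ln(332/326) + (0.011 + ½·0.47²)·0.08333] / (σ√T) = (0.0182 + 0.0101) / 0.1357 = 0.2090 ⇒ 0.21
d₂ = 0.2090 − 0.1357 = 0.0733 ⇒ 0.07
exp(−rT) = exp(−0.011·0.08333) = 0.9991
N(d₁) = N(0.21) = 0.5832;  N(d₂) = N(0.07) = 0.5279
C = 332·0.5832 − 326·0.9991·0.5279 = 193.6224 − 171.9405 = 21.6819

$21.68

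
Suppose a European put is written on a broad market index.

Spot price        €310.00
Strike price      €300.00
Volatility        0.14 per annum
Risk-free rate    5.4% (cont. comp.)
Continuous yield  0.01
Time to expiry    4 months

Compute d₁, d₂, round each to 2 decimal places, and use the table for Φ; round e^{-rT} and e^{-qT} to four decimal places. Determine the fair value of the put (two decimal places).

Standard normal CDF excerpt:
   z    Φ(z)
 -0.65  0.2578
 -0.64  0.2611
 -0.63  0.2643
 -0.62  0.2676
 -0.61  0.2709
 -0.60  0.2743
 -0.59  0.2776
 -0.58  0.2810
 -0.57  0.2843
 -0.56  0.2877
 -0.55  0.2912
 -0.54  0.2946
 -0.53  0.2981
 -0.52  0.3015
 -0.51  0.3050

€4.14

T = 0.3333;  σ√T = 0.0808
d₁ = [ln(310/300) + (0.054 − 0.01 + 0.14²/2)·0.3333] / 0.0808 = [0.0328 + 0.0179] / 0.0808 = 0.6275 ≈ 0.63
d₂ = d₁ − σ√T = 0.6275 − 0.0808 = 0.5467 ≈ 0.55
e^(−qT) = e^(−0.01·0.3333) = 0.9967;  e^(−rT) = e^(−0.054·0.3333) = 0.9822
P = 300·0.9822·N(-0.55) − 310·0.9967·N(-0.63) = 300·0.9822·0.2912 − 310·0.9967·0.2643 = 85.8050 − 81.6626 = 4.1424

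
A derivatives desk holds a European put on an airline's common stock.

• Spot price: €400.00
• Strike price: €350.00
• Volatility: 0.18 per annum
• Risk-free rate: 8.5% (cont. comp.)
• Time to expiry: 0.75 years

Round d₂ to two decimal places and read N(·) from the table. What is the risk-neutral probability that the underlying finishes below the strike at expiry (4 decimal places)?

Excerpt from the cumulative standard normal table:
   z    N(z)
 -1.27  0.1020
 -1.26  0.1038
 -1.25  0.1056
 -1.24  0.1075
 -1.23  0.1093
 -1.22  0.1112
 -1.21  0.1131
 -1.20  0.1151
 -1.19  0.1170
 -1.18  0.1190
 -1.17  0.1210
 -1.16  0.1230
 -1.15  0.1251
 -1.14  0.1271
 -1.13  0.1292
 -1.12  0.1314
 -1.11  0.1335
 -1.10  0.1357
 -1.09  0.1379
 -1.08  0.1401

σ√T = 0.18·√0.75 = 0.1559
d₁ = [ln(400/350) + (0.085 + ½·0.18²)·0.75] / (σ√T) = (0.1335 + 0.0759) / 0.1559 = 1.3435 which rounds to 1.34
d₂ = 1.3435 − 0.1559 = 1.1876 which rounds to 1.19
Risk-neutral Pr[S_T < K] = N(−d₂) = N(-1.19) = 0.1170

0.1170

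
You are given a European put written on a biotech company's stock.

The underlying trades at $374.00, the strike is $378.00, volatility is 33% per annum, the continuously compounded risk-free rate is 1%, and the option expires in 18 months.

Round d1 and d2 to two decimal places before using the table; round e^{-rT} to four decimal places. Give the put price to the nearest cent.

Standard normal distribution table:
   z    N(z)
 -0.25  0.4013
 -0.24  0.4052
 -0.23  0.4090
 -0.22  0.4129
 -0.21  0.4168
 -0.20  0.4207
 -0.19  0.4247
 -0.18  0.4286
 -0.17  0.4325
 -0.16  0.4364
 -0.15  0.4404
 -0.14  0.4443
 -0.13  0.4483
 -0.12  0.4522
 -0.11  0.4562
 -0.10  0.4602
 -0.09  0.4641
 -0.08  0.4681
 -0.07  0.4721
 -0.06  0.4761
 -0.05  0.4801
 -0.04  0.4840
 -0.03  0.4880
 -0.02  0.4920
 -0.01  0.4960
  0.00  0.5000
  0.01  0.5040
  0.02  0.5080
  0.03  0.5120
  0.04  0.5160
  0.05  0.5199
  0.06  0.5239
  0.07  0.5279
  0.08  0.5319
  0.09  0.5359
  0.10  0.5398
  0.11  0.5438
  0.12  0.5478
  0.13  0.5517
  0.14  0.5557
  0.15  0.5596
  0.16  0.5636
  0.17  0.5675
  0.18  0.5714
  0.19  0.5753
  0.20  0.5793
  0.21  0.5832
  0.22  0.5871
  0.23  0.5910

σ√T = 0.33·√1.5 = 0.4042
d₁ = [ln(374/378) + (0.01 + 0.33²/2)·1.5] / 0.4042 = [-0.0106 + 0.0967] / 0.4042 = 0.2129 ⇒ 0.21
d₂ = d₁ − σ√T = 0.2129 − 0.4042 = -0.1913 ⇒ -0.19
exp(−rT) = exp(−0.01·1.5) = 0.9851
N(−d₂) = N(0.19) = 0.5753;  N(−d₁) = N(-0.21) = 0.4168
P = 378·0.9851·0.5753 − 374·0.4168 = 214.2232 − 155.8832 = 58.3400

$58.34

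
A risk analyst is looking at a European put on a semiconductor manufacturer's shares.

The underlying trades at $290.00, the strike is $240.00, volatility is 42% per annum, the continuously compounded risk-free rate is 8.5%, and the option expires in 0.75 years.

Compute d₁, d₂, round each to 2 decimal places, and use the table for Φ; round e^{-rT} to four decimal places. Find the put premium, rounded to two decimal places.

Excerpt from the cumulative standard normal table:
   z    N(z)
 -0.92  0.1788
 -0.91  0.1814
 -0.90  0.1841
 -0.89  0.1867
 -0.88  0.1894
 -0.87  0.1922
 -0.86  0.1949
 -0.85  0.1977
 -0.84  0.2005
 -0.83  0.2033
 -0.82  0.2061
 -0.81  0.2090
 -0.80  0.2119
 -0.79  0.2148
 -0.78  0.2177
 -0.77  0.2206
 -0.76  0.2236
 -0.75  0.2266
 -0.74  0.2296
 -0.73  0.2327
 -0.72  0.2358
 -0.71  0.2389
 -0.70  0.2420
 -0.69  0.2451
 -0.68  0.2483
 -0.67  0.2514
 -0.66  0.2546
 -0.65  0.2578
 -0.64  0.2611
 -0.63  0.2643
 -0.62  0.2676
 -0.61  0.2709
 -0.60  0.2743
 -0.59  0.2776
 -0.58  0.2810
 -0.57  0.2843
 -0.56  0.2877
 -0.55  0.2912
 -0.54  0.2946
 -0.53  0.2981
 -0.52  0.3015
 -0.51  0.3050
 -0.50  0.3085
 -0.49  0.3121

T = 0.75;  σ√T = 0.3637
d₁ = [ln(290/240) + (0.085 + 0.42²/2)·0.75] / 0.3637 = [0.1892 + 0.1299] / 0.3637 = 0.8774 which rounds to 0.88
d₂ = d₁ − σ√T = 0.8774 − 0.3637 = 0.5137 which rounds to 0.51
e^(−rT) = e^(−0.085·0.75) = 0.9382
N(−d₂) = N(-0.51) = 0.3050;  N(−d₁) = N(-0.88) = 0.1894
P = 240·0.9382·0.3050 − 290·0.1894 = 68.6762 − 54.9260 = 13.7502

$13.75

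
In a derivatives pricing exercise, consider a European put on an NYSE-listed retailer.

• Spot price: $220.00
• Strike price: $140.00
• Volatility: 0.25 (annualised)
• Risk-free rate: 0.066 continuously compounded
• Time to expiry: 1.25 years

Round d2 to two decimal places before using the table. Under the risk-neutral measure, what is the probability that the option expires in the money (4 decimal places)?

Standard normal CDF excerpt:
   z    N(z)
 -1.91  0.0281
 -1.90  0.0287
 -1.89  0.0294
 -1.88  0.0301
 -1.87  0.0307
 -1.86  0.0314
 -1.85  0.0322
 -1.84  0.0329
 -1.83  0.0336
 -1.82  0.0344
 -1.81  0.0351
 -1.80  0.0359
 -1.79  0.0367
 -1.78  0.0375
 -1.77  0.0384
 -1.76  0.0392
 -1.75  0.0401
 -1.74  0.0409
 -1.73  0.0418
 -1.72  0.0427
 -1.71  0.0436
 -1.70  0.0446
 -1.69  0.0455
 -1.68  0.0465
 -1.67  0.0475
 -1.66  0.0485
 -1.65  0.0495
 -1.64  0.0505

T = 1.25;  σ√T = 0.2795
d₁ = [ln(220/140) + (0.066 + ½·0.25²)·1.25] / (σ√T) = (0.4520 + 0.1216) / 0.2795 = 2.0520 ≈ 2.05
d₂ = 2.0520 − 0.2795 = 1.7725 ≈ 1.77
Risk-neutral Pr[S_T < K] = N(−d₂) = N(-1.77) = 0.0384

0.0384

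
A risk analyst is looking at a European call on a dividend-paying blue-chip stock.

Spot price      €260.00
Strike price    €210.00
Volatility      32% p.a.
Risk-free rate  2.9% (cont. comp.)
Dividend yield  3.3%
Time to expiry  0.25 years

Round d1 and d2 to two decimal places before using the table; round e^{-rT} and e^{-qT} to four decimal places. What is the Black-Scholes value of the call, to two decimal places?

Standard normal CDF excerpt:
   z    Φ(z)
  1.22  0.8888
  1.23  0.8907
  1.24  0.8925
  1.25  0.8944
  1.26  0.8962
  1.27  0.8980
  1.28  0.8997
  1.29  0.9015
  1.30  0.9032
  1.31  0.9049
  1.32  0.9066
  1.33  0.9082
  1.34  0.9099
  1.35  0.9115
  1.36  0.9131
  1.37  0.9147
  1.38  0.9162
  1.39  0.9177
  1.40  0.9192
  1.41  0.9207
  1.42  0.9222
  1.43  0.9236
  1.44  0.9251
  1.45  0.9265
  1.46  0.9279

T = 0.25;  σ√T = 0.1600
d₁ = [ln(260/210) + (0.029 − 0.033 + ½·0.32²)·0.25] / (σ√T) = (0.2136 + 0.0118) / 0.1600 = 1.4086 → 1.41
d₂ = 1.4086 − 0.1600 = 1.2486 → 1.25
e^(−qT) = e^(−0.033·0.25) = 0.9918;  e^(−rT) = e^(−0.029·0.25) = 0.9928
C = 260·0.9918·N(1.41) − 210·0.9928·N(1.25) = 260·0.9918·0.9207 − 210·0.9928·0.8944 = 237.4191 − 186.4717 = 50.9474

€50.95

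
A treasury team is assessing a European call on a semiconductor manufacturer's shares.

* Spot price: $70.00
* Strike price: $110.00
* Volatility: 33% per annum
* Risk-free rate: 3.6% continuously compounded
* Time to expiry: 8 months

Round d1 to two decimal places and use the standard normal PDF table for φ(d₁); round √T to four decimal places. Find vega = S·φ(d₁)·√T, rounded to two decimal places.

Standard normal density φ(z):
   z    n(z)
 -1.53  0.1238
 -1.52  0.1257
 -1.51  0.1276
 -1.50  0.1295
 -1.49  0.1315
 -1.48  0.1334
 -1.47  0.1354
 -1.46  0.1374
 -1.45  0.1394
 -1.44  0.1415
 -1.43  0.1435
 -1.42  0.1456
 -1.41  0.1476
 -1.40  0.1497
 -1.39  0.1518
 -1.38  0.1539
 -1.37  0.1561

σ√T = 0.33·√0.6667 = 0.2694
d₁ = [ln(70/110) + (0.036 + 0.33²/2)·0.6667] / 0.2694 = [-0.4520 + 0.0603] / 0.2694 = -1.4537 → -1.45
√T = √0.6667 = 0.8165
φ(d₁) = φ(-1.45) = 0.1394
vega = S·φ(d₁)·√T = 70·0.1394·0.8165 = 7.9674
(Vega is the same for a European call and put with the same parameters.)

7.97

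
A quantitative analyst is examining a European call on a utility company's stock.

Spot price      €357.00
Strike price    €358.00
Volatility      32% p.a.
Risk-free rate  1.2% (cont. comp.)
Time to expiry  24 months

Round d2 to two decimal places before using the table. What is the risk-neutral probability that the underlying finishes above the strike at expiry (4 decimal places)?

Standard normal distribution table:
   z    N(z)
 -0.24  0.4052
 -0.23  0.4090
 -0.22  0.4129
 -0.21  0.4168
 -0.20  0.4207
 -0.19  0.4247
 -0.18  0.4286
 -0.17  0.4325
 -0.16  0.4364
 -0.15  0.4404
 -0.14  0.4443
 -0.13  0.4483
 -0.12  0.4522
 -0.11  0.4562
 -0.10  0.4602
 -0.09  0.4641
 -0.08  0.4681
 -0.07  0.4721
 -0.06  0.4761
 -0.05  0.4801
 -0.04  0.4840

σ√T = 0.32 × 1.4142 = 0.4525
d₁ = [ln(357/358) + (0.012 + 0.32²/2)·2] / 0.4525 = [-0.0028 + 0.1264] / 0.4525 = 0.2731 → 0.27
d₂ = d₁ − σ√T = 0.2731 − 0.4525 = -0.1794 → -0.18
Pr(exercise) under Q = N(d₂) = 0.4286

0.4286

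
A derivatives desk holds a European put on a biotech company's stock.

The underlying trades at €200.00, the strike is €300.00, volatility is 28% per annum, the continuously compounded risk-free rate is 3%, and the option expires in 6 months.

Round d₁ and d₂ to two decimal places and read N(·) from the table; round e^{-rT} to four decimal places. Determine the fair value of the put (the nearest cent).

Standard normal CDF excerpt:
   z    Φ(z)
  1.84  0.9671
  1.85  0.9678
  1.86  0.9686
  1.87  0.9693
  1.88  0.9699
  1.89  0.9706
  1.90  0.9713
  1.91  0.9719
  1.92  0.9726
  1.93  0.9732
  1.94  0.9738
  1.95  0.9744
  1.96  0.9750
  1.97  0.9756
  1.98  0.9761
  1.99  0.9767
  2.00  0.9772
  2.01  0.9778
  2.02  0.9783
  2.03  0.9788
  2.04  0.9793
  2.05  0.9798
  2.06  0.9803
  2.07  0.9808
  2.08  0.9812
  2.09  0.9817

T = 0.5;  σ√T = 0.1980
d₁ = [ln(200/300) + (0.03 + 0.28²/2)·0.5] / 0.1980 = [-0.4055 + 0.0346] / 0.1980 = -1.8732 which rounds to -1.87
d₂ = d₁ − σ√T = -1.8732 − 0.1980 = -2.0711 which rounds to -2.07
e^(−rT) = e^(−0.03·0.5) = 0.9851
N(−d₂) = N(2.07) = 0.9808;  N(−d₁) = N(1.87) = 0.9693
P = 300·0.9851·0.9808 − 200·0.9693 = 289.8558 − 193.8600 = 95.9958

€96.00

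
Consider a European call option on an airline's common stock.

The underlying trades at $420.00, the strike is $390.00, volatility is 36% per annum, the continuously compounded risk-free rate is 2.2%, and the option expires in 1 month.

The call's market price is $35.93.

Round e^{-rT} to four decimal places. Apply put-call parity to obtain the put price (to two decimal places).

$5.23

e^(−rT) = e^(−0.022·0.08333) = 0.9982
Put-call parity: C − P = S − K·e^(−rT) = 420 − 390·0.9982 = 420 − 389.2980 = 30.7020
P = C − (C − P) = 35.93 − (30.7020) = 5.2280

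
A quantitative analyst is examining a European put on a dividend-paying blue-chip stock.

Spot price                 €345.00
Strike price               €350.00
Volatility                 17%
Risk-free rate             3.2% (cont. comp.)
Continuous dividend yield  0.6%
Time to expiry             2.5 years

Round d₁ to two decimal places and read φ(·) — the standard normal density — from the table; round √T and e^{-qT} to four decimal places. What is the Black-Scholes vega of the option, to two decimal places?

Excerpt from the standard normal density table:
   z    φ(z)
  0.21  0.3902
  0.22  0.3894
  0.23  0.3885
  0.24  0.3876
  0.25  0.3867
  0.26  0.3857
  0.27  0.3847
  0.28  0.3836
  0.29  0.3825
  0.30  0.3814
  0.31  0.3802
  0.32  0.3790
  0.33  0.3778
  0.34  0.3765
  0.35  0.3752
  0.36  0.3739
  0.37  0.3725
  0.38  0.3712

203.66

T = 2.5;  σ√T = 0.2688
d₁ = [ln(345/350) + (0.032 − 0.006 + 0.17²/2)·2.5] / 0.2688 = [-0.0144 + 0.1011] / 0.2688 = 0.3227 ⇒ 0.32
√T = √2.5 = 1.5811
φ(d₁) = φ(0.32) = 0.3790
exp(−qT) = exp(−0.006·2.5) = 0.9851
vega = S·exp(−qT)·φ(d₁)·√T = 345·0.9851·0.3790·1.5811 = 203.6564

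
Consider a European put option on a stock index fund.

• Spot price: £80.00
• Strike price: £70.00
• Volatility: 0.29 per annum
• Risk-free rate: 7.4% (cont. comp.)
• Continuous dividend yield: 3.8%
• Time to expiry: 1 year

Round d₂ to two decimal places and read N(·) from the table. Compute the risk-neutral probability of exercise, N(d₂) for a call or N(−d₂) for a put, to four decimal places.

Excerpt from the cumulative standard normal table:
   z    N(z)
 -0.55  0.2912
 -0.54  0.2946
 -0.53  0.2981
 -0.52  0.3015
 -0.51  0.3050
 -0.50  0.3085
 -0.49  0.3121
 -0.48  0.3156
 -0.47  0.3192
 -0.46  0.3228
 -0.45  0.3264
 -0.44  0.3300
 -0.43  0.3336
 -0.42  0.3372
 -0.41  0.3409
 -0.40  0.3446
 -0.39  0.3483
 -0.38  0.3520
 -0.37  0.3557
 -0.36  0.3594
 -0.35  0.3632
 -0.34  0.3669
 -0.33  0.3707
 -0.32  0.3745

0.3300

σ√T = 0.29·√1 = 0.2900
d₁ = [ln(80/70) + (0.074 − 0.038 + ½·0.29²)·1] / (σ√T) = (0.1335 + 0.0780) / 0.2900 = 0.7296 ≈ 0.73
d₂ = 0.7296 − 0.2900 = 0.4396 ≈ 0.44
Pr(exercise) under Q = N(−d₂) = N(-0.44) = 0.3300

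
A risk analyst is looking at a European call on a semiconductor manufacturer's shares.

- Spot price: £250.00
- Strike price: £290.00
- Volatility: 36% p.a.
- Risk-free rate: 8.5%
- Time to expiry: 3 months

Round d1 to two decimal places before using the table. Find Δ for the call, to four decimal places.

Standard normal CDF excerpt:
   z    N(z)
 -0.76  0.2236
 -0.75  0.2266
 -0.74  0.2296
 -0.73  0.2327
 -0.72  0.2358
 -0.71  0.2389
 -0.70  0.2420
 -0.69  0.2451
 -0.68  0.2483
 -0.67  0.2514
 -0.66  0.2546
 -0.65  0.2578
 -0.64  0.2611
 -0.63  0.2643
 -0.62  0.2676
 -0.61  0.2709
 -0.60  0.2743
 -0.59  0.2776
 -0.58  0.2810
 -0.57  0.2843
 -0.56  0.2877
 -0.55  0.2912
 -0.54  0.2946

0.2676

σ√T = 0.36·√0.25 = 0.1800
d₁ = [ln(250/290) + (0.085 + ½·0.36²)·0.25] / (σ√T) = (-0.1484 + 0.0374) / 0.1800 = -0.6165 ≈ -0.62
N(d₁) = N(-0.62) = 0.2676
Δ_call = N(d₁) = 0.2676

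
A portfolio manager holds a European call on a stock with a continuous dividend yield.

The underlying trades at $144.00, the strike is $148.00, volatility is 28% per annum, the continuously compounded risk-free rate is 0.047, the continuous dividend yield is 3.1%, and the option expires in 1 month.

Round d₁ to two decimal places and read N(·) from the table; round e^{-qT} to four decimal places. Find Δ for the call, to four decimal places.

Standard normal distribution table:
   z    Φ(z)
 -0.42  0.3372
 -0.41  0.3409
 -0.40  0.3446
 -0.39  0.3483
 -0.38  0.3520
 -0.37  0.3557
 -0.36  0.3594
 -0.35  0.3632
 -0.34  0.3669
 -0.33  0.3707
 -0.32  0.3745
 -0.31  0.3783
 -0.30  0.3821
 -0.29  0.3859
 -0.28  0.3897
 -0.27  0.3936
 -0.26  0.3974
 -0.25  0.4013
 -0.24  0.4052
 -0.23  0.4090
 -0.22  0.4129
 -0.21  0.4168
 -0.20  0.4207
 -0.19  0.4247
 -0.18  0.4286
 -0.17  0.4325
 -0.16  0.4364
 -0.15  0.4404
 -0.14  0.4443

0.3887

T = 0.08333;  σ√T = 0.0808
d₁ = [ln(144/148) + (0.047 − 0.031 + 0.28²/2)·0.08333] / 0.0808 = [-0.0274 + 0.0046] / 0.0808 = -0.2821 ≈ -0.28
N(d₁) = N(-0.28) = 0.3897
Δ_call = e^(−qT)·N(d₁) = 0.9974·0.3897 = 0.3887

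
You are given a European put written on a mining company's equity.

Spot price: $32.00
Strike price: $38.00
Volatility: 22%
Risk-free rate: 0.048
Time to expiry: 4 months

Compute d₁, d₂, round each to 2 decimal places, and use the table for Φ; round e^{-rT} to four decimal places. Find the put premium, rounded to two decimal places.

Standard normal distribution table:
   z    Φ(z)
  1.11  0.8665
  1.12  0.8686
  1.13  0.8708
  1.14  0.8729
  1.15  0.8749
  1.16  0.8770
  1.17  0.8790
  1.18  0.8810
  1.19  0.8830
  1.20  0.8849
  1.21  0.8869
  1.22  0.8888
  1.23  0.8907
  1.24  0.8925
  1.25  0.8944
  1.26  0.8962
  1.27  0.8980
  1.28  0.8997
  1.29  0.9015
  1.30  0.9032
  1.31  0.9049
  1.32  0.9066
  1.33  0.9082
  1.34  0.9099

$5.65

σ√T = 0.22 × 0.5774 = 0.1270
d₁ = [ln(32/38) + (0.048 + ½·0.22²)·0.3333] / (σ√T) = (-0.1719 + 0.0241) / 0.1270 = -1.1635 which rounds to -1.16
d₂ = -1.1635 − 0.1270 = -1.2905 which rounds to -1.29
exp(−rT) = exp(−0.048·0.3333) = 0.9841
P = 38·0.9841·N(1.29) − 32·N(1.16) = 38·0.9841·0.9015 − 32·0.8770 = 33.7123 − 28.0640 = 5.6483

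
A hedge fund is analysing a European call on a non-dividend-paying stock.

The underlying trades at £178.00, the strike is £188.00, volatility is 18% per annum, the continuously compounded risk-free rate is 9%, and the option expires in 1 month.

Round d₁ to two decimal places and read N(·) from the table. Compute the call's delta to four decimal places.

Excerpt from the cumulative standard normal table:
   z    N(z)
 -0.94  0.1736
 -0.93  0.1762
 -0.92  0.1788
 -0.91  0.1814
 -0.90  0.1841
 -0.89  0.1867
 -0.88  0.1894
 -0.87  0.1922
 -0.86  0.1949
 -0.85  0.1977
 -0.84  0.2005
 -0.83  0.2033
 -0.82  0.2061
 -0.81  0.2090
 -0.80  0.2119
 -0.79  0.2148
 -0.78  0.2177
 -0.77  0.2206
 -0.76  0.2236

σ√T = 0.18 × 0.2887 = 0.0520
d₁ = [ln(178/188) + (0.09 + ½·0.18²)·0.08333] / (σ√T) = (-0.0547 + 0.0088) / 0.0520 = -0.8816 which rounds to -0.88
N(d₁) = N(-0.88) = 0.1894
Δ_call = N(d₁) = 0.1894

0.1894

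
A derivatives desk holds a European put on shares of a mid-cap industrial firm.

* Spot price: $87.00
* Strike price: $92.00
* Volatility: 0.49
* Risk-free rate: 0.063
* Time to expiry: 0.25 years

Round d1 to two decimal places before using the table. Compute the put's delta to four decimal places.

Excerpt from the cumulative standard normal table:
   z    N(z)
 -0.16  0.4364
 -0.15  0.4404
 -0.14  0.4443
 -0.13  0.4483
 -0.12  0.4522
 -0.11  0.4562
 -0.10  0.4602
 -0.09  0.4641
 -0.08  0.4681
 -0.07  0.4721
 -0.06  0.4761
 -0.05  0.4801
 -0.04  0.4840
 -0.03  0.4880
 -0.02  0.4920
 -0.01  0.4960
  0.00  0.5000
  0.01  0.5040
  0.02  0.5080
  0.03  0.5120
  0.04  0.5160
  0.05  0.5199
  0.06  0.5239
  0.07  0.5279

-0.5160

σ√T = 0.49 × 0.5000 = 0.2450
d₁ = [ln(87/92) + (0.063 + ½·0.49²)·0.25] / (σ√T) = (-0.0559 + 0.0458) / 0.2450 = -0.0413 → -0.04
N(d₁) = N(-0.04) = 0.4840
Δ_put = N(d₁) − 1 = 0.4840 − 1 = -0.5160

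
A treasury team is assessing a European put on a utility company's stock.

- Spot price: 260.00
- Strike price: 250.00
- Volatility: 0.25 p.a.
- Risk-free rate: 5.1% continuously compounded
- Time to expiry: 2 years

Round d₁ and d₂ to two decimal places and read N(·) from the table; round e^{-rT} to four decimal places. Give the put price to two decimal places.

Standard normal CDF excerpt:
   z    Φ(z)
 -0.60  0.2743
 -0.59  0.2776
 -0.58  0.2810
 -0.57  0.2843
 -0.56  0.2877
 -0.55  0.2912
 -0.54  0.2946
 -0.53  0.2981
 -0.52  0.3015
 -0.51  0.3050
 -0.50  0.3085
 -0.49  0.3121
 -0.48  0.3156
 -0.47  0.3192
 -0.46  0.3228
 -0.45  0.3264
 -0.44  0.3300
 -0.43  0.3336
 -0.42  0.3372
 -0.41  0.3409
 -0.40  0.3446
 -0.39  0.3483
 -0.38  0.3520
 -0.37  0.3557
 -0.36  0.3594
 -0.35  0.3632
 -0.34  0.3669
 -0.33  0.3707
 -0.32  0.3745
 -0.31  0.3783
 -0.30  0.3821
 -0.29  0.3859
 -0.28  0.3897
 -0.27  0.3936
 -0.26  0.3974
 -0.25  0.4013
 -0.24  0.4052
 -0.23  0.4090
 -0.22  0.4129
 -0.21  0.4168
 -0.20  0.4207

σ√T = 0.25·√2 = 0.3536
d₁ = [ln(260/250) + (0.051 + 0.25²/2)·2] / 0.3536 = [0.0392 + 0.1645] / 0.3536 = 0.5762 which rounds to 0.58
d₂ = d₁ − σ√T = 0.5762 − 0.3536 = 0.2227 which rounds to 0.22
exp(−rT) = exp(−0.051·2) = 0.9030
N(−d₂) = N(-0.22) = 0.4129;  N(−d₁) = N(-0.58) = 0.2810
P = 250·0.9030·0.4129 − 260·0.2810 = 93.2122 − 73.0600 = 20.1522

20.15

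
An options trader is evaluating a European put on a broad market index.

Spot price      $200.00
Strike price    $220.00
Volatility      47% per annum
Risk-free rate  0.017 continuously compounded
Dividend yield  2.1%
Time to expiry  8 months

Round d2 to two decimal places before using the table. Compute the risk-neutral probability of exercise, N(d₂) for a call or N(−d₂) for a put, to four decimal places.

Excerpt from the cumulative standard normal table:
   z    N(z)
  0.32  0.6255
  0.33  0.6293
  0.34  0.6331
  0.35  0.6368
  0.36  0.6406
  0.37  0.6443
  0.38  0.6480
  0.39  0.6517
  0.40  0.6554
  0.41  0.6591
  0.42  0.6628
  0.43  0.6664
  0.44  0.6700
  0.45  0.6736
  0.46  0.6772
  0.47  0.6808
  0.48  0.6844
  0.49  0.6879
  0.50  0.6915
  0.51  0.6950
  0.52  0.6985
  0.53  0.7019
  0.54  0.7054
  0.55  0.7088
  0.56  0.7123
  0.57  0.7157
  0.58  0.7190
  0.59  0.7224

0.6736

σ√T = 0.47·√0.6667 = 0.3838
d₁ = [ln(200/220) + (0.017 − 0.021 + 0.47²/2)·0.6667] / 0.3838 = [-0.0953 + 0.0710] / 0.3838 = -0.0634 → -0.06
d₂ = d₁ − σ√T = -0.0634 − 0.3838 = -0.4472 → -0.45
Pr(exercise) under Q = N(−d₂) = N(0.45) = 0.6736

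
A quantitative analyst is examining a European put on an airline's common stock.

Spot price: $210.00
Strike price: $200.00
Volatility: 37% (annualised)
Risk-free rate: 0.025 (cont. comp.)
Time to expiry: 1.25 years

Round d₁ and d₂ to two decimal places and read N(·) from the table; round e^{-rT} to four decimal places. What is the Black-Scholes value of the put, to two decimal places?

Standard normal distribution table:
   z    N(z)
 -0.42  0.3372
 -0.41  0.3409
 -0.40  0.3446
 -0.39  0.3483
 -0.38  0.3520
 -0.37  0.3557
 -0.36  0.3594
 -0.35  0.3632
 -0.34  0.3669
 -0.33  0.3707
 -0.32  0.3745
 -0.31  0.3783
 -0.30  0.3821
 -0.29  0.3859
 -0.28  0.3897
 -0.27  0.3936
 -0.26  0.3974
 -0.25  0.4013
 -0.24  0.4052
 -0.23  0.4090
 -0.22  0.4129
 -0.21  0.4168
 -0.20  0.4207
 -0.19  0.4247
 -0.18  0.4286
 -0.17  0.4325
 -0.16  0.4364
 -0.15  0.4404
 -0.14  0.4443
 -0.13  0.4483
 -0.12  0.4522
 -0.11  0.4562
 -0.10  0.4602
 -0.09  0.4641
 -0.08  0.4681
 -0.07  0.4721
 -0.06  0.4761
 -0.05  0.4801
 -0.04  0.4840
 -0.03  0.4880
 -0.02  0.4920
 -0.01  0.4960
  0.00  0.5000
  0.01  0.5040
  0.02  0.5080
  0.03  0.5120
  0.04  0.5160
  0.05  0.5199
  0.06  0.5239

T = 1.25;  σ√T = 0.4137
d₁ = [ln(210/200) + (0.025 + 0.37²/2)·1.25] / 0.4137 = [0.0488 + 0.1168] / 0.4137 = 0.4003 → 0.40
d₂ = d₁ − σ√T = 0.4003 − 0.4137 = -0.0133 → -0.01
exp(−rT) = exp(−0.025·1.25) = 0.9692
N(−d₂) = N(0.01) = 0.5040;  N(−d₁) = N(-0.40) = 0.3446
P = 200·0.9692·0.5040 − 210·0.3446 = 97.6954 − 72.3660 = 25.3294

$25.33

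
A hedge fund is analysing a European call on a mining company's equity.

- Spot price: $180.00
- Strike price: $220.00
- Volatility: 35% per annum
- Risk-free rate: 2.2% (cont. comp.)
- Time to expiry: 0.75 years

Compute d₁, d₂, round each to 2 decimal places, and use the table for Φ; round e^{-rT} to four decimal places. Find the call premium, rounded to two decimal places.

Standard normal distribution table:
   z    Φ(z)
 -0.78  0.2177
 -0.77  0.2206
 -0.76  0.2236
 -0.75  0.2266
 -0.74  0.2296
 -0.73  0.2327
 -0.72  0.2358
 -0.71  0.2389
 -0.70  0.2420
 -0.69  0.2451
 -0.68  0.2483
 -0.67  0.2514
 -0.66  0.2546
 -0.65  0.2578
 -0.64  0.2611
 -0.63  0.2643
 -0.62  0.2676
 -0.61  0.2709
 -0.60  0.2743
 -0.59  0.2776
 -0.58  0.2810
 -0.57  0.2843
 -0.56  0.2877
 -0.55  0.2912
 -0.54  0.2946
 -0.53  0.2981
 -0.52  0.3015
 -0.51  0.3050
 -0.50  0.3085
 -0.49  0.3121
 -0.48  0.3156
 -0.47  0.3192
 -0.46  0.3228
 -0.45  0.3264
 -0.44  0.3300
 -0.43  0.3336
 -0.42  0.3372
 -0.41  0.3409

σ√T = 0.35 × 0.8660 = 0.3031
ln(S/K) + (r + σ²/2)T = ln(180/220) + (0.022 + 0.35²/2)·0.75 = -0.2007 + 0.0624 = -0.1382
d₁ = -0.1382 / 0.3031 = -0.4561 ⇒ -0.46
d₂ = d₁ − σ√T = -0.4561 − 0.3031 = -0.7592 ⇒ -0.76
e^(−rT) = e^(−0.022·0.75) = 0.9836
N(d₁) = N(-0.46) = 0.3228;  N(d₂) = N(-0.76) = 0.2236
C = 180·0.3228 − 220·0.9836·0.2236 = 58.1040 − 48.3853 = 9.7187

$9.72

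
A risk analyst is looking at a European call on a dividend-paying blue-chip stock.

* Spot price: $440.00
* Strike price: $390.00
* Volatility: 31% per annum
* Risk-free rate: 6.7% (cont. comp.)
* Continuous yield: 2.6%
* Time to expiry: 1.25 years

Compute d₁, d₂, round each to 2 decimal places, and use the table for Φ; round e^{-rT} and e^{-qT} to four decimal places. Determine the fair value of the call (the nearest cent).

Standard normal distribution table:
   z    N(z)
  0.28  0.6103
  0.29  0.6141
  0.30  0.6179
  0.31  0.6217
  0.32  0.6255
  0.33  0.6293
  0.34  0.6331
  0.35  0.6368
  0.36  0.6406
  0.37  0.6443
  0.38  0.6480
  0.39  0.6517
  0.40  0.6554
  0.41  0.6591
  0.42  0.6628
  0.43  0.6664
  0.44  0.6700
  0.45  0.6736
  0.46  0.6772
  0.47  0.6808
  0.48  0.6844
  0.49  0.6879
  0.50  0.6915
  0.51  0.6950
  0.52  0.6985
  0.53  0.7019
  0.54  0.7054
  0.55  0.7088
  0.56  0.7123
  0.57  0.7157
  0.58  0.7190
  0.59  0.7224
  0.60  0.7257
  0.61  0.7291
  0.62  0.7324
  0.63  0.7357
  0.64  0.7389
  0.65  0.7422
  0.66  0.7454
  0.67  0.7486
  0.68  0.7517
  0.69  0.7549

$94.49

σ√T = 0.31·√1.25 = 0.3466
d₁ = [ln(440/390) + (0.067 − 0.026 + 0.31²/2)·1.25] / 0.3466 = [0.1206 + 0.1113] / 0.3466 = 0.6692 ⇒ 0.67
d₂ = d₁ − σ√T = 0.6692 − 0.3466 = 0.3226 ⇒ 0.32
e^(−qT) = e^(−0.026·1.25) = 0.9680;  e^(−rT) = e^(−0.067·1.25) = 0.9197
C = 440·0.9680·N(0.67) − 390·0.9197·N(0.32) = 440·0.9680·0.7486 − 390·0.9197·0.6255 = 318.8437 − 224.3562 = 94.4875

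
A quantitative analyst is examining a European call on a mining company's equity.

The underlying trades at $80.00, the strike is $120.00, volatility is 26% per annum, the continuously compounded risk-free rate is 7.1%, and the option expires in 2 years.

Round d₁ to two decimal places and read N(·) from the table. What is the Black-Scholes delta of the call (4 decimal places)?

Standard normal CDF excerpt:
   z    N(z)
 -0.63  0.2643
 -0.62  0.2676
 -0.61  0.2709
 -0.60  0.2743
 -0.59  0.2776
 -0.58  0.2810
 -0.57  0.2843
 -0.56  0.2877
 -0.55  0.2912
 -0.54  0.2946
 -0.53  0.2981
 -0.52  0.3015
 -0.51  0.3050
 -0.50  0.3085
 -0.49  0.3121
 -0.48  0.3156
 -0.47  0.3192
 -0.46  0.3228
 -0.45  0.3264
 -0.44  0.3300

σ√T = 0.26·√2 = 0.3677
d₁ = [ln(80/120) + (0.071 + 0.26²/2)·2] / 0.3677 = [-0.4055 + 0.2096] / 0.3677 = -0.5327 ≈ -0.53
N(d₁) = N(-0.53) = 0.2981
Δ_call = N(d₁) = 0.2981

0.2981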